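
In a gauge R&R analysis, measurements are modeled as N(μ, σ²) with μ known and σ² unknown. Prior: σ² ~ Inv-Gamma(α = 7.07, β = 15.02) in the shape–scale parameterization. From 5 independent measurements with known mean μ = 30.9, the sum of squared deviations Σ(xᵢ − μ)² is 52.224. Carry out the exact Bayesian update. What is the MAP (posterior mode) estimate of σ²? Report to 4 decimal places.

With known mean μ and an Inverse-Gamma(α, β) prior on σ², the Normal likelihood is conjugate: posterior is Inv-Gamma(α + n/2, β + Σ(xᵢ−μ)²/2).
Posterior: Inv-Gamma(7.07 + 5/2, 15.02 + 52.224/2) = Inv-Gamma(9.57, 41.1320).
Mode = β/(α+1) = 41.1320/10.57 = 3.8914.

3.8914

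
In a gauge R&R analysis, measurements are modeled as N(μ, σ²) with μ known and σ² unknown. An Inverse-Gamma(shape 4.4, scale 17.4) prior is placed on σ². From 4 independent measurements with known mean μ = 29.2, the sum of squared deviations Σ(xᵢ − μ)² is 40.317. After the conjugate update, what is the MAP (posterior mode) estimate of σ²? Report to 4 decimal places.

With known mean μ and an Inverse-Gamma(α, β) prior on σ², the Normal likelihood is conjugate: posterior is Inv-Gamma(α + n/2, β + Σ(xᵢ−μ)²/2).
Posterior: Inv-Gamma(4.4 + 4/2, 17.4 + 40.317/2) = Inv-Gamma(6.40, 37.5585).
Mode = β/(α+1) = 37.5585/7.40 = 5.0755.

5.0755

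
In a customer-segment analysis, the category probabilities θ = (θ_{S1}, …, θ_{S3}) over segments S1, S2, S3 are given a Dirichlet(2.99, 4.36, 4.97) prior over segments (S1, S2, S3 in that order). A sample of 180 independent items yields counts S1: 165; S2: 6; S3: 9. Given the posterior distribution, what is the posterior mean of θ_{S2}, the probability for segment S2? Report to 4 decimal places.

The Dirichlet prior is conjugate to the Multinomial likelihood: each posterior αⱼ = prior αⱼ + observed count nⱼ.
Posterior concentration: (167.99, 10.36, 13.97), total = 192.32.
E[θ_{S2}|data] = α_{S2}/Σα = 10.36/192.32 = 0.0539.

0.0539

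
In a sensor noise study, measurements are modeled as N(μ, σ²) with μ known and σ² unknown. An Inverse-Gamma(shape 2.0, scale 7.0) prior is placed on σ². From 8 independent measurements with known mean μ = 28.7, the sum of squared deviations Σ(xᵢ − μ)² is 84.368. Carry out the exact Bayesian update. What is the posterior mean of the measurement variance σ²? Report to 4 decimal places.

With known mean μ and an Inverse-Gamma(α, β) prior on σ², the Normal likelihood is conjugate: posterior is Inv-Gamma(α + n/2, β + Σ(xᵢ−μ)²/2).
Posterior: Inv-Gamma(2.0 + 8/2, 7.0 + 84.368/2) = Inv-Gamma(6.00, 49.1840).
E[σ²|data] = β/(α−1) = 49.1840/5.00 = 9.8368.

9.8368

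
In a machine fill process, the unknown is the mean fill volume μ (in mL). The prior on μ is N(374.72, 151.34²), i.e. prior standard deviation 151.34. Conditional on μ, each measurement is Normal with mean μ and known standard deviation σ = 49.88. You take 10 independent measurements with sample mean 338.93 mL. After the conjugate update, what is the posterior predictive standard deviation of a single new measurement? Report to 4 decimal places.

52.2890

For Normal data with known variance σ², a Normal(μ₀, σ₀²) prior on μ is conjugate. Posterior precision = 1/σ₀² + n/σ²; posterior mean is the precision-weighted average of μ₀ and x̄.
σ₀² = 151.34² = 22903.7956, σ² = 49.88² = 2488.0144; σ² + n·σ₀² = 2488.0144 + 10·22903.7956 = 231525.9704.
Posterior precision = 1/σ₀² + n/σ² = 1/22903.7956 + 10/2488.0144 = (σ² + n·σ₀²)/(σ₀²σ²) = 231525.9704/(22903.7956·2488.0144); posterior variance σₙ² = σ₀²σ²/(σ² + n·σ₀²) = 22903.7956·2488.0144/231525.9704 = 246.127781.
Predictive variance for one new observation = σₙ² + σ² = 22903.7956·2488.0144/231525.9704 + 2488.0144 = σ²·(σ₀² + 231525.9704)/231525.9704 = 2488.0144·254429.766/231525.9704 = 2734.142181; SD = √(2488.0144·254429.766/231525.9704) = 52.2890.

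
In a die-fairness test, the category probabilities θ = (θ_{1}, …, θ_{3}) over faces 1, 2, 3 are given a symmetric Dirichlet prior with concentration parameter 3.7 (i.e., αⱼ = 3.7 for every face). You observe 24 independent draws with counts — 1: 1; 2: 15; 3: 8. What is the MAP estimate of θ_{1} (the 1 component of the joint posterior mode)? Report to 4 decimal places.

0.1153

The Dirichlet prior is conjugate to the Multinomial likelihood: each posterior αⱼ = prior αⱼ + observed count nⱼ.
Posterior concentration: (4.7, 18.7, 11.7), total = 35.1.
Joint mode component: (α_{1}−1)/(Σα−K) = 3.7/32.1 = 0.1153.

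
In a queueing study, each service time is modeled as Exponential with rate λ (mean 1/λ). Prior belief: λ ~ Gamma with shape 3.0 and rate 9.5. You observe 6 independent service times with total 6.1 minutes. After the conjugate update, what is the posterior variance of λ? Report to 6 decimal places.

0.036982

With a Gamma(shape α, rate β) prior on the exponential rate λ, the posterior after n observations with total T = Σxᵢ is Gamma(α+n, β+T).
Posterior: Gamma(3.0+6, 9.5+6.1) = Gamma(9.0, 15.6).
Var = α/β² = 0.036982.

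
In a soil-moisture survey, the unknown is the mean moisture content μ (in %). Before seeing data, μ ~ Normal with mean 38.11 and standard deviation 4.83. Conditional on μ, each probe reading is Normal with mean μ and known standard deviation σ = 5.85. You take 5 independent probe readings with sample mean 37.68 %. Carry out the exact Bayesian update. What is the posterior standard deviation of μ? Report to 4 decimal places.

For Normal data with known variance σ², a Normal(μ₀, σ₀²) prior on μ is conjugate. Posterior precision = 1/σ₀² + n/σ²; posterior mean is the precision-weighted average of μ₀ and x̄.
σ₀² = 4.83² = 23.3289, σ² = 5.85² = 34.2225; σ² + n·σ₀² = 34.2225 + 5·23.3289 = 150.867.
Posterior precision = 1/σ₀² + n/σ² = 1/23.3289 + 5/34.2225 = (σ² + n·σ₀²)/(σ₀²σ²) = 150.867/(23.3289·34.2225); posterior variance σₙ² = σ₀²σ²/(σ² + n·σ₀²) = 23.3289·34.2225/150.867 = 5.291901.
Posterior SD = √σₙ² = √(23.3289·34.2225/150.867) = 2.3004.

2.3004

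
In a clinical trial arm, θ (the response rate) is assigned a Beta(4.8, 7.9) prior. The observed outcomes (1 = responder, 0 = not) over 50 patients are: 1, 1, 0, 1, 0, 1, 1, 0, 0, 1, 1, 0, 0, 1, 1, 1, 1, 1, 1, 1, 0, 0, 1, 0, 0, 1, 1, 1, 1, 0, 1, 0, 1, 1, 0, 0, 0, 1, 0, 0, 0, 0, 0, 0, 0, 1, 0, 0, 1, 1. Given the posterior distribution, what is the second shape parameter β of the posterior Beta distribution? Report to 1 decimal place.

31.9

The Beta prior is conjugate to a Binomial/Bernoulli likelihood; the update adds successes to α and failures to β.
Posterior: Beta(α+k, β+n−k) = Beta(4.8+26, 7.9+24) = Beta(30.8, 31.9).
Posterior β = 31.9.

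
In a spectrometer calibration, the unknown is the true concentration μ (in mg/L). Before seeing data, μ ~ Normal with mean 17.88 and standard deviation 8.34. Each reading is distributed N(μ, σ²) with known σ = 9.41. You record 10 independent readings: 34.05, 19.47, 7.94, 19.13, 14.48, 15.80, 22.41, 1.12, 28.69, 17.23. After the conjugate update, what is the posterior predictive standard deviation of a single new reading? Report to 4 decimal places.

For Normal data with known variance σ², a Normal(μ₀, σ₀²) prior on μ is conjugate. Posterior precision = 1/σ₀² + n/σ²; posterior mean is the precision-weighted average of μ₀ and x̄.
σ₀² = 8.34² = 69.5556, σ² = 9.41² = 88.5481; σ² + n·σ₀² = 88.5481 + 10·69.5556 = 784.1041.
Posterior precision = 1/σ₀² + n/σ² = 1/69.5556 + 10/88.5481 = (σ² + n·σ₀²)/(σ₀²σ²) = 784.1041/(69.5556·88.5481); posterior variance σₙ² = σ₀²σ²/(σ² + n·σ₀²) = 69.5556·88.5481/784.1041 = 7.854845.
Predictive variance for one new observation = σₙ² + σ² = 69.5556·88.5481/784.1041 + 88.5481 = σ²·(σ₀² + 784.1041)/784.1041 = 88.5481·853.6597/784.1041 = 96.402945; SD = √(88.5481·853.6597/784.1041) = 9.8185.

9.8185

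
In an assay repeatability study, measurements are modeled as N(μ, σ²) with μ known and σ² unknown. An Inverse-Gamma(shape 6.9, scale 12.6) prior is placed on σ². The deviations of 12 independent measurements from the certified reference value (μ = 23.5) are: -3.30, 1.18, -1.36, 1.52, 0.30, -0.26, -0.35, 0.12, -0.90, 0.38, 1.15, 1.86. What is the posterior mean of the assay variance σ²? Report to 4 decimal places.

With known mean μ and an Inverse-Gamma(α, β) prior on σ², the Normal likelihood is conjugate: posterior is Inv-Gamma(α + n/2, β + Σ(xᵢ−μ)²/2).
Σ(xᵢ−μ)² = (-3.30)² + (1.18)² + (-1.36)² + (1.52)² + (0.30)² + (-0.26)² + (-0.35)² + (0.12)² + (-0.90)² + (0.38)² + (1.15)² + (1.86)² = 22.4734.
Posterior: Inv-Gamma(6.9 + 12/2, 12.6 + 22.4734/2) = Inv-Gamma(12.90, 23.83670).
E[σ²|data] = β/(α−1) = 23.83670/11.90 = 2.0031.

2.0031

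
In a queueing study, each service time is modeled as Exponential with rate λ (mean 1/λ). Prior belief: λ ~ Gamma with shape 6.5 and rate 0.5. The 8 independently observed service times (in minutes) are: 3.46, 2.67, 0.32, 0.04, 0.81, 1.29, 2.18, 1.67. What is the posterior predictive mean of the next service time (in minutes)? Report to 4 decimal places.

0.9585

With a Gamma(shape α, rate β) prior on the exponential rate λ, the posterior after n observations with total T = Σxᵢ is Gamma(α+n, β+T).
Sum of observations T = 12.44 minutes; n = 8.
Posterior: Gamma(6.5+8, 0.5+12.44) = Gamma(14.5, 12.94).
The predictive distribution for the next observation is Lomax; its mean is β/(α−1) = 12.94/13.5 = 0.9585.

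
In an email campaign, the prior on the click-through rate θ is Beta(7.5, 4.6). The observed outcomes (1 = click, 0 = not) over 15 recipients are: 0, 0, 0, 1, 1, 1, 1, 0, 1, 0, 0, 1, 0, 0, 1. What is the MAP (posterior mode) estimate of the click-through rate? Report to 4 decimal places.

0.5378

The Beta prior is conjugate to a Binomial/Bernoulli likelihood; the update adds successes to α and failures to β.
Posterior: Beta(α+k, β+n−k) = Beta(7.5+7, 4.6+8) = Beta(14.5, 12.6).
Mode of Beta(a,b) for a,b>1 is (a−1)/(a+b−2) = 13.5/25.1 = 0.5378.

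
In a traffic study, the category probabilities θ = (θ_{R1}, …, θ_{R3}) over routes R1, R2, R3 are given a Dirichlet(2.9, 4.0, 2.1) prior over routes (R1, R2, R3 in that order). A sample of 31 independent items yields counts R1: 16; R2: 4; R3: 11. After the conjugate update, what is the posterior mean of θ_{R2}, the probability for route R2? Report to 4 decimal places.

The Dirichlet prior is conjugate to the Multinomial likelihood: each posterior αⱼ = prior αⱼ + observed count nⱼ.
Posterior concentration: (18.9, 8.0, 13.1), total = 40.0.
E[θ_{R2}|data] = α_{R2}/Σα = 8.0/40.0 = 0.2000.

0.2000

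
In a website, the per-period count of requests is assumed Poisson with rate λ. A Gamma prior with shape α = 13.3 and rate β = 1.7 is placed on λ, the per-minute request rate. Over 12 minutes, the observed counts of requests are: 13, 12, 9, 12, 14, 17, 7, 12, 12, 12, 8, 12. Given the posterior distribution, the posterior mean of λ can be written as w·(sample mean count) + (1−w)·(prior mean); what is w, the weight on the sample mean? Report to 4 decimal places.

0.8759

With a Gamma(shape α, rate β) prior, the Poisson likelihood is conjugate: the posterior is Gamma(α + ΣXᵢ, β + n).
Posterior mean = (α₀+S)/(β₀+n) = [n/(β₀+n)]·(S/n) + [β₀/(β₀+n)]·(α₀/β₀), so only n and β₀ enter the weight.
Weight on data w = n/(β₀+n) = 12/(1.7+12) = 12/13.7 = 0.8759.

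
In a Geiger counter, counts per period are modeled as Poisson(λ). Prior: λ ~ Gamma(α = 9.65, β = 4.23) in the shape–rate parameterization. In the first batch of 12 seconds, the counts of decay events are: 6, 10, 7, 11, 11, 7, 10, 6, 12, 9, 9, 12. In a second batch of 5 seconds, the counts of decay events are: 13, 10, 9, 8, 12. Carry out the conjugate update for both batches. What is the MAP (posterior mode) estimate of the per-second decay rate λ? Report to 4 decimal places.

With a Gamma(shape α, rate β) prior, the Poisson likelihood is conjugate: the posterior is Gamma(α + ΣXᵢ, β + n).
Batch 1: sum of counts S = 110 over n = 12 seconds.
After batch 1: Gamma(α+S, β+n) = Gamma(9.65+110, 4.23+12) = Gamma(119.65, 16.23).
Batch 2: sum of counts S = 52 over n = 5 seconds.
After batch 2: Gamma(α+S, β+n) = Gamma(119.65+52, 16.23+5) = Gamma(171.65, 21.23).
Mode of Gamma(α,β) for α≥1 is (α−1)/β = 170.65/21.23 = 8.0382.

8.0382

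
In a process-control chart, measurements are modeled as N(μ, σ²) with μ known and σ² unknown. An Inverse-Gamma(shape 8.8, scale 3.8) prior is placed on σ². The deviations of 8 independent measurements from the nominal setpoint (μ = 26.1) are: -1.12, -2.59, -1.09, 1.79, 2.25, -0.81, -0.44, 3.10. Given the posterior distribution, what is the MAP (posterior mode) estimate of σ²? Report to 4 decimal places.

1.2854

With known mean μ and an Inverse-Gamma(α, β) prior on σ², the Normal likelihood is conjugate: posterior is Inv-Gamma(α + n/2, β + Σ(xᵢ−μ)²/2).
Σ(xᵢ−μ)² = (-1.12)² + (-2.59)² + (-1.09)² + (1.79)² + (2.25)² + (-0.81)² + (-0.44)² + (3.10)² = 27.8769.
Posterior: Inv-Gamma(8.8 + 8/2, 3.8 + 27.8769/2) = Inv-Gamma(12.80, 17.73845).
Mode = β/(α+1) = 17.73845/13.80 = 1.2854.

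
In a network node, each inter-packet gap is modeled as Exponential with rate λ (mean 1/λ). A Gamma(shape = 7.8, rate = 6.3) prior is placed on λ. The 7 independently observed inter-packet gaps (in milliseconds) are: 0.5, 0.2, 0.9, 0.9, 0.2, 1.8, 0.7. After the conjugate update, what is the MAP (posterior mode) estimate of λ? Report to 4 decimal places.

1.2000

With a Gamma(shape α, rate β) prior on the exponential rate λ, the posterior after n observations with total T = Σxᵢ is Gamma(α+n, β+T).
Sum of observations T = 5.2 milliseconds; n = 7.
Posterior: Gamma(7.8+7, 6.3+5.2) = Gamma(14.8, 11.5).
Mode = (α−1)/β = 1.2000.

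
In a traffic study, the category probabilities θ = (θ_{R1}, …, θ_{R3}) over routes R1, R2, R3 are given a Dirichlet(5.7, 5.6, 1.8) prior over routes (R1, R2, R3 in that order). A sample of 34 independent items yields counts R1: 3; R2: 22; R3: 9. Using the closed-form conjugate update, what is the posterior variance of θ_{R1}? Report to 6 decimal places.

0.003131

The Dirichlet prior is conjugate to the Multinomial likelihood: each posterior αⱼ = prior αⱼ + observed count nⱼ.
Posterior concentration: (8.7, 27.6, 10.8), total = 47.1.
Var[θ_j] = α_j(Σα−α_j)/((Σα)²(Σα+1)) = 8.7·38.4/(47.1²·48.1) = 0.003131.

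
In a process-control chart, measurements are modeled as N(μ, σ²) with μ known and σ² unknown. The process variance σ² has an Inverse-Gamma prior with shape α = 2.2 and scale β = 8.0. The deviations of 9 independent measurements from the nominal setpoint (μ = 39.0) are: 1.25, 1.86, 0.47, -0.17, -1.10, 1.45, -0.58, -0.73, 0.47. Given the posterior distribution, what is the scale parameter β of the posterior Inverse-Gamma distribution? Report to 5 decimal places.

With known mean μ and an Inverse-Gamma(α, β) prior on σ², the Normal likelihood is conjugate: posterior is Inv-Gamma(α + n/2, β + Σ(xᵢ−μ)²/2).
Σ(xᵢ−μ)² = (1.25)² + (1.86)² + (0.47)² + (-0.17)² + (-1.10)² + (1.45)² + (-0.58)² + (-0.73)² + (0.47)² = 9.6746.
Posterior: Inv-Gamma(2.2 + 9/2, 8.0 + 9.6746/2) = Inv-Gamma(6.70, 12.83730).
Posterior β = 12.83730.

12.83730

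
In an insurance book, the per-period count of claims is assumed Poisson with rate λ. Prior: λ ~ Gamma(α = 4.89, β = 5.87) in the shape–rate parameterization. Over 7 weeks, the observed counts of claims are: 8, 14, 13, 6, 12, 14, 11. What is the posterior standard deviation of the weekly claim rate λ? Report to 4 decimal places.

0.7074

With a Gamma(shape α, rate β) prior, the Poisson likelihood is conjugate: the posterior is Gamma(α + ΣXᵢ, β + n).
Sum of counts S = 78 over n = 7 weeks.
Posterior: Gamma(α+S, β+n) = Gamma(4.89+78, 5.87+7) = Gamma(82.89, 12.87).
SD = √α/β = √82.89/12.87 = 0.7074.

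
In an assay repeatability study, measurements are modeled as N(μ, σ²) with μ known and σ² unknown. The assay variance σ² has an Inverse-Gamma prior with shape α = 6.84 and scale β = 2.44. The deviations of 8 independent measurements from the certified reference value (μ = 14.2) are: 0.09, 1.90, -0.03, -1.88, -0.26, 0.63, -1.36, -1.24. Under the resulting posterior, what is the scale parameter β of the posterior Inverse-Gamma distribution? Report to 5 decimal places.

7.94255

With known mean μ and an Inverse-Gamma(α, β) prior on σ², the Normal likelihood is conjugate: posterior is Inv-Gamma(α + n/2, β + Σ(xᵢ−μ)²/2).
Σ(xᵢ−μ)² = (0.09)² + (1.90)² + (-0.03)² + (-1.88)² + (-0.26)² + (0.63)² + (-1.36)² + (-1.24)² = 11.0051.
Posterior: Inv-Gamma(6.84 + 8/2, 2.44 + 11.0051/2) = Inv-Gamma(10.84, 7.94255).
Posterior β = 7.94255.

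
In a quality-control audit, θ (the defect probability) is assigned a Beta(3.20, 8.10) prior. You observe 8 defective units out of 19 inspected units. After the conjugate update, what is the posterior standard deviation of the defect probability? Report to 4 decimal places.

0.0863

The Beta prior is conjugate to a Binomial/Bernoulli likelihood; the update adds successes to α and failures to β.
Posterior: Beta(α+k, β+n−k) = Beta(3.20+8, 8.10+11) = Beta(11.20, 19.10).
Var = αβ/((α+β)²(α+β+1)) = 11.20·19.10/(30.30²·31.30) = 0.00744426; SD = √0.00744426 = 0.0863.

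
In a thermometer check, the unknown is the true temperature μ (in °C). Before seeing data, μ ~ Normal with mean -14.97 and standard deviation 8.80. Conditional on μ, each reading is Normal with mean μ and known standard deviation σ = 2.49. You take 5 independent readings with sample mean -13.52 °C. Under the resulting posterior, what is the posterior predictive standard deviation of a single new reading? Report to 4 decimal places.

2.7241

For Normal data with known variance σ², a Normal(μ₀, σ₀²) prior on μ is conjugate. Posterior precision = 1/σ₀² + n/σ²; posterior mean is the precision-weighted average of μ₀ and x̄.
σ₀² = 8.80² = 77.44, σ² = 2.49² = 6.2001; σ² + n·σ₀² = 6.2001 + 5·77.44 = 393.4001.
Posterior precision = 1/σ₀² + n/σ² = 1/77.44 + 5/6.2001 = (σ² + n·σ₀²)/(σ₀²σ²) = 393.4001/(77.44·6.2001); posterior variance σₙ² = σ₀²σ²/(σ² + n·σ₀²) = 77.44·6.2001/393.4001 = 1.220477.
Predictive variance for one new observation = σₙ² + σ² = 77.44·6.2001/393.4001 + 6.2001 = σ²·(σ₀² + 393.4001)/393.4001 = 6.2001·470.8401/393.4001 = 7.420577; SD = √(6.2001·470.8401/393.4001) = 2.7241.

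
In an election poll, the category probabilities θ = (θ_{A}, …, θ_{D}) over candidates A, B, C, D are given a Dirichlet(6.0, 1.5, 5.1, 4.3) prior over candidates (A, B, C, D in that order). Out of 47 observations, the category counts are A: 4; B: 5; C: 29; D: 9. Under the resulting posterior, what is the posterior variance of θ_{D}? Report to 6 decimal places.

The Dirichlet prior is conjugate to the Multinomial likelihood: each posterior αⱼ = prior αⱼ + observed count nⱼ.
Posterior concentration: (10.0, 6.5, 34.1, 13.3), total = 63.9.
Var[θ_j] = α_j(Σα−α_j)/((Σα)²(Σα+1)) = 13.3·50.6/(63.9²·64.9) = 0.002540.

0.002540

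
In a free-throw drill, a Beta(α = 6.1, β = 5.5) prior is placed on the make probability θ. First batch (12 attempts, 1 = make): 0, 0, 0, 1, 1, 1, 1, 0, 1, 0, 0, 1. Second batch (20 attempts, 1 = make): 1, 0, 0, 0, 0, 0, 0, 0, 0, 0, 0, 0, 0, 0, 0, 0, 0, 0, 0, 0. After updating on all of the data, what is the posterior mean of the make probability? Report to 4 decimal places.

The Beta prior is conjugate to a Binomial/Bernoulli likelihood; the update adds successes to α and failures to β.
After batch 1: Beta(6.1+6, 5.5+6) = Beta(12.1, 11.5).
After batch 2: Beta(12.1+1, 11.5+19) = Beta(13.1, 30.5).
Posterior mean = α/(α+β) = 13.1/43.6 = 0.3005.

0.3005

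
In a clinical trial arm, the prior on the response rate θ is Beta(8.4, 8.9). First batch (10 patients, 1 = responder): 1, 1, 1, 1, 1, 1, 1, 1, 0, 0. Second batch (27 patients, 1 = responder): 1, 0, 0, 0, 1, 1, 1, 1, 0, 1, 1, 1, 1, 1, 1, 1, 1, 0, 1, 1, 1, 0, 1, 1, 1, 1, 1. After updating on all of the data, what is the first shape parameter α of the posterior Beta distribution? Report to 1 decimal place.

37.4

The Beta prior is conjugate to a Binomial/Bernoulli likelihood; the update adds successes to α and failures to β.
After batch 1: Beta(8.4+8, 8.9+2) = Beta(16.4, 10.9).
After batch 2: Beta(16.4+21, 10.9+6) = Beta(37.4, 16.9).
Posterior α = 37.4.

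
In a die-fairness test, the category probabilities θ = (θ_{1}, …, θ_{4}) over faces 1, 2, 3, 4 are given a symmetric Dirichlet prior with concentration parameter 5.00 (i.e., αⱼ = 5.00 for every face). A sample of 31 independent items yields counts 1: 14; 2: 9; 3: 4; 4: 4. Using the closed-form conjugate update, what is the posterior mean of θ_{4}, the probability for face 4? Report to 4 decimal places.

0.1765

The Dirichlet prior is conjugate to the Multinomial likelihood: each posterior αⱼ = prior αⱼ + observed count nⱼ.
Posterior concentration: (19.00, 14.00, 9.00, 9.00), total = 51.00.
E[θ_{4}|data] = α_{4}/Σα = 9.00/51.00 = 0.1765.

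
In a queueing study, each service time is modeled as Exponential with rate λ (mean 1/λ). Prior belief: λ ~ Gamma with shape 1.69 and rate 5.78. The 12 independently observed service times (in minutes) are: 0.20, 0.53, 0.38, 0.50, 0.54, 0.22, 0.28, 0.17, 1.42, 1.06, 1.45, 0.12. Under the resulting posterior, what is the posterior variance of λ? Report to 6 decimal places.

0.085550

With a Gamma(shape α, rate β) prior on the exponential rate λ, the posterior after n observations with total T = Σxᵢ is Gamma(α+n, β+T).
Sum of observations T = 6.87 minutes; n = 12.
Posterior: Gamma(1.69+12, 5.78+6.87) = Gamma(13.69, 12.65).
Var = α/β² = 0.085550.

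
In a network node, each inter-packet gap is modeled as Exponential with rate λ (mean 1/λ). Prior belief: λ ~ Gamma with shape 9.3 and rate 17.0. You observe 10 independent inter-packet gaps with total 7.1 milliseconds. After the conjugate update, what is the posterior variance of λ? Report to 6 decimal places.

0.033229

With a Gamma(shape α, rate β) prior on the exponential rate λ, the posterior after n observations with total T = Σxᵢ is Gamma(α+n, β+T).
Posterior: Gamma(9.3+10, 17.0+7.1) = Gamma(19.3, 24.1).
Var = α/β² = 0.033229.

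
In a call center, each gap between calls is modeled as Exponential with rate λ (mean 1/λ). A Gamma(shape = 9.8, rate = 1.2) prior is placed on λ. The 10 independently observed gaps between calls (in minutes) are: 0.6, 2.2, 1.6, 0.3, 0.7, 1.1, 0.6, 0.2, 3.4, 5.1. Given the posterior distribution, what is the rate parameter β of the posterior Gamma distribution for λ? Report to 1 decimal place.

17.0

With a Gamma(shape α, rate β) prior on the exponential rate λ, the posterior after n observations with total T = Σxᵢ is Gamma(α+n, β+T).
Sum of observations T = 15.8 minutes; n = 10.
Posterior: Gamma(9.8+10, 1.2+15.8) = Gamma(19.8, 17.0).
Posterior β = 17.0.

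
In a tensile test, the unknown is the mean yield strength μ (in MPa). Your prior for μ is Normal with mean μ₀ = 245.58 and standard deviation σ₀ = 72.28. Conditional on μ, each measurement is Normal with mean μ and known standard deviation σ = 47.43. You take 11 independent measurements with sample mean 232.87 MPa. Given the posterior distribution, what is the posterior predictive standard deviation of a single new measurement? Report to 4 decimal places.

49.4612

For Normal data with known variance σ², a Normal(μ₀, σ₀²) prior on μ is conjugate. Posterior precision = 1/σ₀² + n/σ²; posterior mean is the precision-weighted average of μ₀ and x̄.
σ₀² = 72.28² = 5224.3984, σ² = 47.43² = 2249.6049; σ² + n·σ₀² = 2249.6049 + 11·5224.3984 = 59717.9873.
Posterior precision = 1/σ₀² + n/σ² = 1/5224.3984 + 11/2249.6049 = (σ² + n·σ₀²)/(σ₀²σ²) = 59717.9873/(5224.3984·2249.6049); posterior variance σₙ² = σ₀²σ²/(σ² + n·σ₀²) = 5224.3984·2249.6049/59717.9873 = 196.805565.
Predictive variance for one new observation = σₙ² + σ² = 5224.3984·2249.6049/59717.9873 + 2249.6049 = σ²·(σ₀² + 59717.9873)/59717.9873 = 2249.6049·64942.3857/59717.9873 = 2446.410465; SD = √(2249.6049·64942.3857/59717.9873) = 49.4612.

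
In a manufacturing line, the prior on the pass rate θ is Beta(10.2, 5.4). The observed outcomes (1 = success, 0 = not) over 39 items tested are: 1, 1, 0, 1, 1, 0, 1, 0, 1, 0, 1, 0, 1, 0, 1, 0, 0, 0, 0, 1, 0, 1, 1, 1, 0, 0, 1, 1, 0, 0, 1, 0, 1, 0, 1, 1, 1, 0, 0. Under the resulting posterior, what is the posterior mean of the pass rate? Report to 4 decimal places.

0.5531

The Beta prior is conjugate to a Binomial/Bernoulli likelihood; the update adds successes to α and failures to β.
Posterior: Beta(α+k, β+n−k) = Beta(10.2+20, 5.4+19) = Beta(30.2, 24.4).
Posterior mean = α/(α+β) = 30.2/54.6 = 0.5531.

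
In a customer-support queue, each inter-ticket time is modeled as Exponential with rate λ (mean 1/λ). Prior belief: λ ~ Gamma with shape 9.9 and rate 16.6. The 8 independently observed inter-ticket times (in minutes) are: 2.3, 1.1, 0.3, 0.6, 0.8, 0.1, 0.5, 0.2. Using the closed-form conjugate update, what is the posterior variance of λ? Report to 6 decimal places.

With a Gamma(shape α, rate β) prior on the exponential rate λ, the posterior after n observations with total T = Σxᵢ is Gamma(α+n, β+T).
Sum of observations T = 5.9 minutes; n = 8.
Posterior: Gamma(9.9+8, 16.6+5.9) = Gamma(17.9, 22.5).
Var = α/β² = 0.035358.

0.035358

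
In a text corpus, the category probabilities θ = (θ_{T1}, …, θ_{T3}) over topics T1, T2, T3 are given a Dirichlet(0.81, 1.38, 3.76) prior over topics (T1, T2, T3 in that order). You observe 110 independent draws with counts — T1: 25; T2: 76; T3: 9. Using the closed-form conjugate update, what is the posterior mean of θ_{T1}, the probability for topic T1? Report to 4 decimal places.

The Dirichlet prior is conjugate to the Multinomial likelihood: each posterior αⱼ = prior αⱼ + observed count nⱼ.
Posterior concentration: (25.81, 77.38, 12.76), total = 115.95.
E[θ_{T1}|data] = α_{T1}/Σα = 25.81/115.95 = 0.2226.

0.2226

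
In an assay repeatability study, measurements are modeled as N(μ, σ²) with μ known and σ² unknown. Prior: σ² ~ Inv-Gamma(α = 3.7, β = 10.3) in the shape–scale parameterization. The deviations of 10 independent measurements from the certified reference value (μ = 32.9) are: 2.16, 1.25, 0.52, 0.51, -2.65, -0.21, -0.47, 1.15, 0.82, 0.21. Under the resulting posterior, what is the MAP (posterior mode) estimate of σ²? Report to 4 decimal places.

With known mean μ and an Inverse-Gamma(α, β) prior on σ², the Normal likelihood is conjugate: posterior is Inv-Gamma(α + n/2, β + Σ(xᵢ−μ)²/2).
Σ(xᵢ−μ)² = (2.16)² + (1.25)² + (0.52)² + (0.51)² + (-2.65)² + (-0.21)² + (-0.47)² + (1.15)² + (0.82)² + (0.21)² = 16.0851.
Posterior: Inv-Gamma(3.7 + 10/2, 10.3 + 16.0851/2) = Inv-Gamma(8.70, 18.34255).
Mode = β/(α+1) = 18.34255/9.70 = 1.8910.

1.8910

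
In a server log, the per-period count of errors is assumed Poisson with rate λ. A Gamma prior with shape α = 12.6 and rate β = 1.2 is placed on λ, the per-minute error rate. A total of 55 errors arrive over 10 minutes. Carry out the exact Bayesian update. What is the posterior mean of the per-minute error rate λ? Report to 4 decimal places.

With a Gamma(shape α, rate β) prior, the Poisson likelihood is conjugate: the posterior is Gamma(α + ΣXᵢ, β + n).
Posterior: Gamma(α+S, β+n) = Gamma(12.6+55, 1.2+10) = Gamma(67.6, 11.2).
Posterior mean = α/β = 67.6/11.2 = 6.0357.

6.0357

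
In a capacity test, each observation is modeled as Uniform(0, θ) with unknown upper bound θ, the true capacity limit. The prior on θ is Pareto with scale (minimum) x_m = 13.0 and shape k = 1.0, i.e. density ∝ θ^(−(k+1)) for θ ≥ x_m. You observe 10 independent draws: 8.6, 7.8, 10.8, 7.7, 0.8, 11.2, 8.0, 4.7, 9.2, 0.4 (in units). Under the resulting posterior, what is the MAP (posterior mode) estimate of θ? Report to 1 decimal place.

13.0

A Pareto(scale x_m, shape k) prior on the upper bound θ of Uniform(0, θ) is conjugate: posterior is Pareto(max(x_m, max xᵢ), k + n).
Sample maximum = 11.2; prior scale x_m = 13.0 → posterior scale = max = 13.0.
Posterior shape = 1.0 + 10 = 11.0.
The Pareto density is decreasing on [x_m, ∞), so the mode is x_m = 13.0.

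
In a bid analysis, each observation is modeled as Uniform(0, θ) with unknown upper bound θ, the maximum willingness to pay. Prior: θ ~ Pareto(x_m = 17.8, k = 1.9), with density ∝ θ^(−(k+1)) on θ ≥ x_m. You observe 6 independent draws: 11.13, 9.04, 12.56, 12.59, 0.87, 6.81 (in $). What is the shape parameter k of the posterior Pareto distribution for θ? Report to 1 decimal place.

7.9

A Pareto(scale x_m, shape k) prior on the upper bound θ of Uniform(0, θ) is conjugate: posterior is Pareto(max(x_m, max xᵢ), k + n).
Sample maximum = 12.59; prior scale x_m = 17.8 → posterior scale = max = 17.80.
Posterior shape = 1.9 + 6 = 7.9.
Posterior shape k = 7.9.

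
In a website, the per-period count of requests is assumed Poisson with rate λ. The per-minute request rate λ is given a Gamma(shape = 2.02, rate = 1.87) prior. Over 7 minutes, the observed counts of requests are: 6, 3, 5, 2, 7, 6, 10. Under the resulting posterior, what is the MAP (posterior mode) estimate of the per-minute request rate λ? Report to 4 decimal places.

With a Gamma(shape α, rate β) prior, the Poisson likelihood is conjugate: the posterior is Gamma(α + ΣXᵢ, β + n).
Sum of counts S = 39 over n = 7 minutes.
Posterior: Gamma(α+S, β+n) = Gamma(2.02+39, 1.87+7) = Gamma(41.02, 8.87).
Mode of Gamma(α,β) for α≥1 is (α−1)/β = 40.02/8.87 = 4.5118.

4.5118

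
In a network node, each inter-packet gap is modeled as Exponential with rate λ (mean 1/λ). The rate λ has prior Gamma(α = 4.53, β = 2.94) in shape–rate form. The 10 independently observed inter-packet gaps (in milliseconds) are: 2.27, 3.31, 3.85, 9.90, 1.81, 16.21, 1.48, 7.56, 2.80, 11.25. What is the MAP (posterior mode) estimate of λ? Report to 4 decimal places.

0.2135

With a Gamma(shape α, rate β) prior on the exponential rate λ, the posterior after n observations with total T = Σxᵢ is Gamma(α+n, β+T).
Sum of observations T = 60.44 milliseconds; n = 10.
Posterior: Gamma(4.53+10, 2.94+60.44) = Gamma(14.53, 63.38).
Mode = (α−1)/β = 0.2135.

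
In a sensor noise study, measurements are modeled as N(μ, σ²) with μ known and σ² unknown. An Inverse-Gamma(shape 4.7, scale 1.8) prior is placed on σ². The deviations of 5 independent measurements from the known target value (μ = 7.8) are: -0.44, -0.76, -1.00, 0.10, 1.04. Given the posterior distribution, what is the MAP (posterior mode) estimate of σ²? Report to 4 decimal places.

With known mean μ and an Inverse-Gamma(α, β) prior on σ², the Normal likelihood is conjugate: posterior is Inv-Gamma(α + n/2, β + Σ(xᵢ−μ)²/2).
Σ(xᵢ−μ)² = (-0.44)² + (-0.76)² + (-1.00)² + (0.10)² + (1.04)² = 2.8628.
Posterior: Inv-Gamma(4.7 + 5/2, 1.8 + 2.8628/2) = Inv-Gamma(7.20, 3.23140).
Mode = β/(α+1) = 3.23140/8.20 = 0.3941.

0.3941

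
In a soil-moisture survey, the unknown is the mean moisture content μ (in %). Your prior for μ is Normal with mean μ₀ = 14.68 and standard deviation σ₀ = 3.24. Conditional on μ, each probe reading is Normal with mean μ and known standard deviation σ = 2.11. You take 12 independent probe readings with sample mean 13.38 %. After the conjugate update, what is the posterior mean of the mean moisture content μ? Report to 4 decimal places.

For Normal data with known variance σ², a Normal(μ₀, σ₀²) prior on μ is conjugate. Posterior precision = 1/σ₀² + n/σ²; posterior mean is the precision-weighted average of μ₀ and x̄.
n·x̄ = 12·13.38 = 160.56.
σ₀² = 3.24² = 10.4976, σ² = 2.11² = 4.4521; σ² + n·σ₀² = 4.4521 + 12·10.4976 = 130.4233.
Posterior mean = (μ₀/σ₀² + n·x̄/σ²)/(1/σ₀² + n/σ²) = (σ²·μ₀ + σ₀²·n·x̄)/(σ² + n·σ₀²) = (4.4521·14.68 + 10.4976·160.56)/130.4233 = 1750.851484/130.4233 = 13.4244.

13.4244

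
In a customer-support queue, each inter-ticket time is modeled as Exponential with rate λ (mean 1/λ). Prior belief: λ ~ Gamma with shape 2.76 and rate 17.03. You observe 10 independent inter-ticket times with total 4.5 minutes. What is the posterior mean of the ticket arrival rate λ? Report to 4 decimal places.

With a Gamma(shape α, rate β) prior on the exponential rate λ, the posterior after n observations with total T = Σxᵢ is Gamma(α+n, β+T).
Posterior: Gamma(2.76+10, 17.03+4.5) = Gamma(12.76, 21.53).
Posterior mean of λ = α/β = 12.76/21.53 = 0.5927.

0.5927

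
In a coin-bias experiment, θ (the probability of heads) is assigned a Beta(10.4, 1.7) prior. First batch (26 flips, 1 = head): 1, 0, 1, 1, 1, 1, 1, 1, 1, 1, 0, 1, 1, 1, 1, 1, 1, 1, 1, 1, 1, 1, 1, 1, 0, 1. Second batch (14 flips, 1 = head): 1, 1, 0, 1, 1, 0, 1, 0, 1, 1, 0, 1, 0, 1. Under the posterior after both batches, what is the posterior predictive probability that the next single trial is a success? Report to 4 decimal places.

0.8138

The Beta prior is conjugate to a Binomial/Bernoulli likelihood; the update adds successes to α and failures to β.
After batch 1: Beta(10.4+23, 1.7+3) = Beta(33.4, 4.7).
After batch 2: Beta(33.4+9, 4.7+5) = Beta(42.4, 9.7).
For a single future Bernoulli trial, P(success | data) = α/(α+β) = 0.8138.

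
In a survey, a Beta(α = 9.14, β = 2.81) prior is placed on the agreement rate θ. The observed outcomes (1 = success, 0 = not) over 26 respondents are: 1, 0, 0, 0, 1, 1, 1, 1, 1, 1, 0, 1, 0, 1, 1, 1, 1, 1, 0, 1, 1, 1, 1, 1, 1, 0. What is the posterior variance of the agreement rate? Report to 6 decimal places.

The Beta prior is conjugate to a Binomial/Bernoulli likelihood; the update adds successes to α and failures to β.
Posterior: Beta(α+k, β+n−k) = Beta(9.14+19, 2.81+7) = Beta(28.14, 9.81).
Var = αβ/((α+β)²(α+β+1)) = 28.14·9.81/(37.95²·38.95) = 0.004921.

0.004921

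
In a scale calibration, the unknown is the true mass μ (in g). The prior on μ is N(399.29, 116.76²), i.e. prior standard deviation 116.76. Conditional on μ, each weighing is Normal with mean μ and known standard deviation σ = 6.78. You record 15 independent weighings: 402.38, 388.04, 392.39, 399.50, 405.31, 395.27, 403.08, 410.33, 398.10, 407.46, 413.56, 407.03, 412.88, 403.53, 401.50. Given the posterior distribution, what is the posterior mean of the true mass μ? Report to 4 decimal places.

For Normal data with known variance σ², a Normal(μ₀, σ₀²) prior on μ is conjugate. Posterior precision = 1/σ₀² + n/σ²; posterior mean is the precision-weighted average of μ₀ and x̄.
Σxᵢ = 402.38 + 388.04 + 392.39 + 399.50 + 405.31 + 395.27 + 403.08 + 410.33 + 398.10 + 407.46 + 413.56 + 407.03 + 412.88 + 403.53 + 401.50 = 6040.36, so n·x̄ = 6040.36.
σ₀² = 116.76² = 13632.8976, σ² = 6.78² = 45.9684; σ² + n·σ₀² = 45.9684 + 15·13632.8976 = 204539.4324.
Posterior mean = (μ₀/σ₀² + n·x̄/σ²)/(1/σ₀² + n/σ²) = (σ²·μ₀ + σ₀²·n·x̄)/(σ² + n·σ₀²) = (45.9684·399.29 + 13632.8976·6040.36)/204539.4324 = 82365964.069572/204539.4324 = 402.6899.

402.6899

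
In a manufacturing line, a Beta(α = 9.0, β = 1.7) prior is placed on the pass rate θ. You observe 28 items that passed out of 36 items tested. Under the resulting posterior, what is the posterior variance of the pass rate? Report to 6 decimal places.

0.003450

The Beta prior is conjugate to a Binomial/Bernoulli likelihood; the update adds successes to α and failures to β.
Posterior: Beta(α+k, β+n−k) = Beta(9.0+28, 1.7+8) = Beta(37.0, 9.7).
Var = αβ/((α+β)²(α+β+1)) = 37.0·9.7/(46.7²·47.7) = 0.003450.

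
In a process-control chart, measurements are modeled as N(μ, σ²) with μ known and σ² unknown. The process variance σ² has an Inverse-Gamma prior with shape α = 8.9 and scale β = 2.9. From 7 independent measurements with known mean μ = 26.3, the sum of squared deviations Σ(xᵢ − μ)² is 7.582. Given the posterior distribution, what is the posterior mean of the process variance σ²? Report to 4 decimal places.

With known mean μ and an Inverse-Gamma(α, β) prior on σ², the Normal likelihood is conjugate: posterior is Inv-Gamma(α + n/2, β + Σ(xᵢ−μ)²/2).
Posterior: Inv-Gamma(8.9 + 7/2, 2.9 + 7.582/2) = Inv-Gamma(12.40, 6.6910).
E[σ²|data] = β/(α−1) = 6.6910/11.40 = 0.5869.

0.5869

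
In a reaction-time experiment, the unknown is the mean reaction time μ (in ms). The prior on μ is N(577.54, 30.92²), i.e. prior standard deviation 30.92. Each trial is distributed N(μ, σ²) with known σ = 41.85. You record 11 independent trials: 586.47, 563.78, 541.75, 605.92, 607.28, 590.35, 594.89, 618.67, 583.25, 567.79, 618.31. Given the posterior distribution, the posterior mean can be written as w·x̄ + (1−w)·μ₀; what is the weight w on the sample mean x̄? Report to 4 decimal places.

0.8572

For Normal data with known variance σ², a Normal(μ₀, σ₀²) prior on μ is conjugate. Posterior precision = 1/σ₀² + n/σ²; posterior mean is the precision-weighted average of μ₀ and x̄.
σ₀² = 30.92² = 956.0464, σ² = 41.85² = 1751.4225. Prior precision 1/σ₀² = 1/956.0464; data precision n/σ² = 11/1751.4225.
w = (n/σ²)/(1/σ₀² + n/σ²) = n·σ₀²/(σ² + n·σ₀²) = 11·956.0464/(1751.4225 + 11·956.0464) = 10516.5104/12267.9329 = 0.8572.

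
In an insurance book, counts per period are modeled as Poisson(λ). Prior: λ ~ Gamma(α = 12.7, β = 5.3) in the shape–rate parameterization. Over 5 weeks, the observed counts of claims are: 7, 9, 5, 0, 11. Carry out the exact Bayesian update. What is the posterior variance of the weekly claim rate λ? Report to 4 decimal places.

0.4213

With a Gamma(shape α, rate β) prior, the Poisson likelihood is conjugate: the posterior is Gamma(α + ΣXᵢ, β + n).
Sum of counts S = 32 over n = 5 weeks.
Posterior: Gamma(α+S, β+n) = Gamma(12.7+32, 5.3+5) = Gamma(44.7, 10.3).
Var = α/β² = 44.7/10.3² = 0.4213.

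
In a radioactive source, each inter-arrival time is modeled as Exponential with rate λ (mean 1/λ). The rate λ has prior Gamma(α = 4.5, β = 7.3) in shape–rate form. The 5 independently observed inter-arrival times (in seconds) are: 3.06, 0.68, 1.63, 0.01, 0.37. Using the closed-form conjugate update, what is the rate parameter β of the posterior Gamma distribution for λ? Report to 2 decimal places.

13.05

With a Gamma(shape α, rate β) prior on the exponential rate λ, the posterior after n observations with total T = Σxᵢ is Gamma(α+n, β+T).
Sum of observations T = 5.75 seconds; n = 5.
Posterior: Gamma(4.5+5, 7.3+5.75) = Gamma(9.5, 13.05).
Posterior β = 13.05.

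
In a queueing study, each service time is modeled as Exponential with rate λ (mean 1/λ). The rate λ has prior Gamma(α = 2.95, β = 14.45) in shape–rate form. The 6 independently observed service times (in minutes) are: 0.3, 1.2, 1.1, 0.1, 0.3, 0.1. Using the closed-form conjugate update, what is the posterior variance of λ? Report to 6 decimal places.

0.029058

With a Gamma(shape α, rate β) prior on the exponential rate λ, the posterior after n observations with total T = Σxᵢ is Gamma(α+n, β+T).
Sum of observations T = 3.1 minutes; n = 6.
Posterior: Gamma(2.95+6, 14.45+3.1) = Gamma(8.95, 17.55).
Var = α/β² = 0.029058.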